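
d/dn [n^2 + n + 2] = 2*n + 1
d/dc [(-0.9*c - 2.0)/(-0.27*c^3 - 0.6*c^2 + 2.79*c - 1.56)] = (-0.486*c^3 - 2.16*c^2 - 2.4*c + 6.984)/(0.0729*c^6 + 0.324*c^5 - 1.1466*c^4 - 2.5056*c^3 + 9.6561*c^2 - 8.7048*c + 2.4336)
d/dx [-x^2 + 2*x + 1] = 2 - 2*x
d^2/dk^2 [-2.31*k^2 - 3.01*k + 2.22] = -4.62000000000000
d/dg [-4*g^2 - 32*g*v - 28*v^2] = -8*g - 32*v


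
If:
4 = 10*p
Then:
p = 2/5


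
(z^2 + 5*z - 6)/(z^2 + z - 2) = (z + 6)/(z + 2)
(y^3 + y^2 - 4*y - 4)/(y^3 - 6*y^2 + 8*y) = (y^2 + 3*y + 2)/(y*(y - 4))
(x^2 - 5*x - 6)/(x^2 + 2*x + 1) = (x - 6)/(x + 1)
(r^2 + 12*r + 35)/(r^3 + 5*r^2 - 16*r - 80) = (r + 7)/(r^2 - 16)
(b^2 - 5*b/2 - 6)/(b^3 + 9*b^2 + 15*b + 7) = (b^2 - 5*b/2 - 6)/(b^3 + 9*b^2 + 15*b + 7)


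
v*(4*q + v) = 4*q*v + v^2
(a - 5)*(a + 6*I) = a^2 - 5*a + 6*I*a - 30*I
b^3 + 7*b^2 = b^2*(b + 7)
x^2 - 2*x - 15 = (x - 5)*(x + 3)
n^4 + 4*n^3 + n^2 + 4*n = n*(n + 4)*(n - I)*(n + I)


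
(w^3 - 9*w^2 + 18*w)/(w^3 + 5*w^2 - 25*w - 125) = w*(w^2 - 9*w + 18)/(w^3 + 5*w^2 - 25*w - 125)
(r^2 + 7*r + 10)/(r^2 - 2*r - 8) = (r + 5)/(r - 4)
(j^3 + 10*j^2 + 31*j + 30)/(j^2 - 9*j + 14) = (j^3 + 10*j^2 + 31*j + 30)/(j^2 - 9*j + 14)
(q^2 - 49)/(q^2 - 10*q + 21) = (q + 7)/(q - 3)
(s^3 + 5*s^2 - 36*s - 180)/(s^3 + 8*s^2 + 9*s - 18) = (s^2 - s - 30)/(s^2 + 2*s - 3)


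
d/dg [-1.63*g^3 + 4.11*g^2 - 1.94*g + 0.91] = -4.89*g^2 + 8.22*g - 1.94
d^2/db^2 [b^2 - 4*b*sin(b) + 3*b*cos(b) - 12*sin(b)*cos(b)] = 4*b*sin(b) - 3*b*cos(b) - 6*sin(b) + 24*sin(2*b) - 8*cos(b) + 2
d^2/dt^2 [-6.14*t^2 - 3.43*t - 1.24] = -12.2800000000000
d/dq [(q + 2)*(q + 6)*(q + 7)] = 3*q^2 + 30*q + 68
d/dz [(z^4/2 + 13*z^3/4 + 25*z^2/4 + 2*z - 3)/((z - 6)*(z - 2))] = z*(4*z^4 - 35*z^3 - 112*z^2 + 260*z + 624)/(4*(z^4 - 16*z^3 + 88*z^2 - 192*z + 144))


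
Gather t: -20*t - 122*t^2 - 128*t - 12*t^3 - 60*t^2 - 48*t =-12*t^3 - 182*t^2 - 196*t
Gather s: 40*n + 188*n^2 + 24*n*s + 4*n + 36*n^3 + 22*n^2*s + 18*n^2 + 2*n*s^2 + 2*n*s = 36*n^3 + 206*n^2 + 2*n*s^2 + 44*n + s*(22*n^2 + 26*n)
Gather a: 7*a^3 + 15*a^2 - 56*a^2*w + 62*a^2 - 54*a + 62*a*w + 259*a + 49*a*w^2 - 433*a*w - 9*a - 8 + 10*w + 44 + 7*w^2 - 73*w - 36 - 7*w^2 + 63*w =7*a^3 + a^2*(77 - 56*w) + a*(49*w^2 - 371*w + 196)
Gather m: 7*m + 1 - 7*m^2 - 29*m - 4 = -7*m^2 - 22*m - 3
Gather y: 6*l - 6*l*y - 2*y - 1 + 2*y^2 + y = 6*l + 2*y^2 + y*(-6*l - 1) - 1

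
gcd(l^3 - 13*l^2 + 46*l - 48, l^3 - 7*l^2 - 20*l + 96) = l^2 - 11*l + 24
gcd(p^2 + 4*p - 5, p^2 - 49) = 1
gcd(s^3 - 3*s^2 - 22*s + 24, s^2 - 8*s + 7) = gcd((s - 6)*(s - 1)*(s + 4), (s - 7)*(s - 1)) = s - 1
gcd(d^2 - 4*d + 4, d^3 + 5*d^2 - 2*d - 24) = d - 2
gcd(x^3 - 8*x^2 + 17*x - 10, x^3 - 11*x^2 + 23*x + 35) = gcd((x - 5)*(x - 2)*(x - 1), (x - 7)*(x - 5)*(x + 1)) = x - 5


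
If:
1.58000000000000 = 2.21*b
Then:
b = 0.71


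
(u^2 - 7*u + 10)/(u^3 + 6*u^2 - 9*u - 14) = (u - 5)/(u^2 + 8*u + 7)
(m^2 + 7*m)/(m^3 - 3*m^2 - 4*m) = (m + 7)/(m^2 - 3*m - 4)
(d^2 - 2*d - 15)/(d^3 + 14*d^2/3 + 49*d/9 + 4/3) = 9*(d - 5)/(9*d^2 + 15*d + 4)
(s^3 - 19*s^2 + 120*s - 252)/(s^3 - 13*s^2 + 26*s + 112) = (s^2 - 12*s + 36)/(s^2 - 6*s - 16)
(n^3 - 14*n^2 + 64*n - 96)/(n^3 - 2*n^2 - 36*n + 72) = (n^2 - 8*n + 16)/(n^2 + 4*n - 12)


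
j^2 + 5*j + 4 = (j + 1)*(j + 4)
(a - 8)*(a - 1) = a^2 - 9*a + 8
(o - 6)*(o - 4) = o^2 - 10*o + 24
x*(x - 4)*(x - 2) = x^3 - 6*x^2 + 8*x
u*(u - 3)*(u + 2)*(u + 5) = u^4 + 4*u^3 - 11*u^2 - 30*u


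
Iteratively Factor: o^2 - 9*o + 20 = (o - 4)*(o - 5)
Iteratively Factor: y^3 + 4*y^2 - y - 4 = (y + 1)*(y^2 + 3*y - 4) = (y - 1)*(y + 1)*(y + 4)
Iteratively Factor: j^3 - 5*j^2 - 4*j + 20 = (j - 5)*(j^2 - 4) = (j - 5)*(j + 2)*(j - 2)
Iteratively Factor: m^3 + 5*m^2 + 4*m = (m + 4)*(m^2 + m) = (m + 1)*(m + 4)*(m)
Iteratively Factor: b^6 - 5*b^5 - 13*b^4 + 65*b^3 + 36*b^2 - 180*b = (b - 2)*(b^5 - 3*b^4 - 19*b^3 + 27*b^2 + 90*b) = (b - 2)*(b + 3)*(b^4 - 6*b^3 - b^2 + 30*b) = (b - 5)*(b - 2)*(b + 3)*(b^3 - b^2 - 6*b) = (b - 5)*(b - 2)*(b + 2)*(b + 3)*(b^2 - 3*b) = (b - 5)*(b - 3)*(b - 2)*(b + 2)*(b + 3)*(b)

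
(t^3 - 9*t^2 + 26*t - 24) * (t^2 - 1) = t^5 - 9*t^4 + 25*t^3 - 15*t^2 - 26*t + 24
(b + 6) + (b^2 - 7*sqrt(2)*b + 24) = b^2 - 7*sqrt(2)*b + b + 30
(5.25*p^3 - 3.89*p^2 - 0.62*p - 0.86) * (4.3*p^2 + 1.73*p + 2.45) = 22.575*p^5 - 7.6445*p^4 + 3.4668*p^3 - 14.3011*p^2 - 3.0068*p - 2.107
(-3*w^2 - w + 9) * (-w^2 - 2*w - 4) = 3*w^4 + 7*w^3 + 5*w^2 - 14*w - 36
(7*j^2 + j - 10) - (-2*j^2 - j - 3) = 9*j^2 + 2*j - 7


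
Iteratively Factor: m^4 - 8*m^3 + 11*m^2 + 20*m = (m - 4)*(m^3 - 4*m^2 - 5*m) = (m - 5)*(m - 4)*(m^2 + m) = m*(m - 5)*(m - 4)*(m + 1)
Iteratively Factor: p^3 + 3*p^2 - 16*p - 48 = (p + 4)*(p^2 - p - 12) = (p + 3)*(p + 4)*(p - 4)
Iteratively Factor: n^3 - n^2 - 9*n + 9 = (n - 3)*(n^2 + 2*n - 3) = (n - 3)*(n - 1)*(n + 3)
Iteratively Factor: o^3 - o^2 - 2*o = (o - 2)*(o^2 + o) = (o - 2)*(o + 1)*(o)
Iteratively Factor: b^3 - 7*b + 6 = (b + 3)*(b^2 - 3*b + 2) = (b - 2)*(b + 3)*(b - 1)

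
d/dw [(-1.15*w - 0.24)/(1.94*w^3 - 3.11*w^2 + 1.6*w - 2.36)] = (4.462*w^3 - 2.1797*w^2 - 1.4928*w + 3.098)/(3.7636*w^6 - 12.0668*w^5 + 15.8801*w^4 - 19.1088*w^3 + 17.2392*w^2 - 7.552*w + 5.5696)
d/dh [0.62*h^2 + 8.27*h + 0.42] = 1.24*h + 8.27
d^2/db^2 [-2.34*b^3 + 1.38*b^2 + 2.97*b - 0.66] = 2.76 - 14.04*b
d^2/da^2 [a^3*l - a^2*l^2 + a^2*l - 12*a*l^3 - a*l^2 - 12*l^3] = 2*l*(3*a - l + 1)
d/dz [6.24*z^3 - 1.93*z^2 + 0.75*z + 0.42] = 18.72*z^2 - 3.86*z + 0.75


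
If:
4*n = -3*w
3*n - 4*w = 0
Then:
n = 0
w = 0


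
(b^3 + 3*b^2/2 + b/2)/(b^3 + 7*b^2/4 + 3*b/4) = 2*(2*b + 1)/(4*b + 3)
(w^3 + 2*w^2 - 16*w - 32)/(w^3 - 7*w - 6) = (w^2 - 16)/(w^2 - 2*w - 3)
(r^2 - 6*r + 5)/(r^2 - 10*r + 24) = (r^2 - 6*r + 5)/(r^2 - 10*r + 24)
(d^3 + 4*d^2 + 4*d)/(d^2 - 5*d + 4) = d*(d^2 + 4*d + 4)/(d^2 - 5*d + 4)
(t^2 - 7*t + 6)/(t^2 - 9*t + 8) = (t - 6)/(t - 8)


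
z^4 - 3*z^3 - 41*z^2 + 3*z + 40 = (z - 8)*(z - 1)*(z + 1)*(z + 5)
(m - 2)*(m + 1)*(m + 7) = m^3 + 6*m^2 - 9*m - 14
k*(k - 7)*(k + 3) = k^3 - 4*k^2 - 21*k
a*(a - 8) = a^2 - 8*a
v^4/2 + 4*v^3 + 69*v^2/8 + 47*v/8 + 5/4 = (v/2 + 1)*(v + 1/2)^2*(v + 5)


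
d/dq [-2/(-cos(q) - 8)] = 2*sin(q)/(cos(q) + 8)^2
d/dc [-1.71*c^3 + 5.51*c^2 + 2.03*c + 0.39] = -5.13*c^2 + 11.02*c + 2.03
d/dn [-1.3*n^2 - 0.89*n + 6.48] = -2.6*n - 0.89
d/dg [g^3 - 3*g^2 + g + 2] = 3*g^2 - 6*g + 1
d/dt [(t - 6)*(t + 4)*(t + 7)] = 3*t^2 + 10*t - 38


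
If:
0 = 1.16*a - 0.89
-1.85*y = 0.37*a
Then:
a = 0.77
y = -0.15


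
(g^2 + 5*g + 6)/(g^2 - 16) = (g^2 + 5*g + 6)/(g^2 - 16)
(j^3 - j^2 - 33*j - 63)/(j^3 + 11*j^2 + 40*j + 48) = (j^2 - 4*j - 21)/(j^2 + 8*j + 16)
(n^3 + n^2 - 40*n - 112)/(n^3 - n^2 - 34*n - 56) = (n + 4)/(n + 2)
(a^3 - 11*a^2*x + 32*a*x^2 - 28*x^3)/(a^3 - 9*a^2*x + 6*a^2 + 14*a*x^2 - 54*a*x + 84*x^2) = (a - 2*x)/(a + 6)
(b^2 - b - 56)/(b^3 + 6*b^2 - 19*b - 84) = (b - 8)/(b^2 - b - 12)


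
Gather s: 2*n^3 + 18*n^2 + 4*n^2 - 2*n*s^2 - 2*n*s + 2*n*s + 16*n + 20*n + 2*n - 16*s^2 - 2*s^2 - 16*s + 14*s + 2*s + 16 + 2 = 2*n^3 + 22*n^2 + 38*n + s^2*(-2*n - 18) + 18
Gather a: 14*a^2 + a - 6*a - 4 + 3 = 14*a^2 - 5*a - 1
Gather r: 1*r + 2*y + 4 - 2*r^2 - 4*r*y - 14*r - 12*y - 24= -2*r^2 + r*(-4*y - 13) - 10*y - 20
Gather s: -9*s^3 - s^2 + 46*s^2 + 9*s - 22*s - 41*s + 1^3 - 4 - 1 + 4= -9*s^3 + 45*s^2 - 54*s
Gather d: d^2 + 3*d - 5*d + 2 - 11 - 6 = d^2 - 2*d - 15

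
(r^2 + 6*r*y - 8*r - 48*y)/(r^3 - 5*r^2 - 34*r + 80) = (r + 6*y)/(r^2 + 3*r - 10)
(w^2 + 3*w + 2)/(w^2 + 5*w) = (w^2 + 3*w + 2)/(w*(w + 5))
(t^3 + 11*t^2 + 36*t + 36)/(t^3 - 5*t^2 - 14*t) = (t^2 + 9*t + 18)/(t*(t - 7))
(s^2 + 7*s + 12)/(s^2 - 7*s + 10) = (s^2 + 7*s + 12)/(s^2 - 7*s + 10)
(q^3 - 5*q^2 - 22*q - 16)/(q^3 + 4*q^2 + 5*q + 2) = (q - 8)/(q + 1)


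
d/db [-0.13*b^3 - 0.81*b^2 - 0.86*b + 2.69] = -0.39*b^2 - 1.62*b - 0.86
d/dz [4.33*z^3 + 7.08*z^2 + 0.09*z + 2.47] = 12.99*z^2 + 14.16*z + 0.09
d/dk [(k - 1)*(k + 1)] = 2*k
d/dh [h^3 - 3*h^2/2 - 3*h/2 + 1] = 3*h^2 - 3*h - 3/2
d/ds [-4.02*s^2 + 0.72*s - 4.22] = 0.72 - 8.04*s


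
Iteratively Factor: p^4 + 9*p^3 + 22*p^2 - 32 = (p + 4)*(p^3 + 5*p^2 + 2*p - 8) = (p + 4)^2*(p^2 + p - 2) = (p + 2)*(p + 4)^2*(p - 1)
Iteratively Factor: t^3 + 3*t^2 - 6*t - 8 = (t + 1)*(t^2 + 2*t - 8) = (t - 2)*(t + 1)*(t + 4)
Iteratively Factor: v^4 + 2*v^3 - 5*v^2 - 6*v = (v + 3)*(v^3 - v^2 - 2*v) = v*(v + 3)*(v^2 - v - 2) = v*(v + 1)*(v + 3)*(v - 2)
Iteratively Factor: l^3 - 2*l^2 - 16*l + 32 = (l - 2)*(l^2 - 16) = (l - 4)*(l - 2)*(l + 4)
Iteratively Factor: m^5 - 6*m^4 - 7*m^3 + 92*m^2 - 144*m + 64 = (m - 4)*(m^4 - 2*m^3 - 15*m^2 + 32*m - 16) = (m - 4)*(m - 1)*(m^3 - m^2 - 16*m + 16) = (m - 4)^2*(m - 1)*(m^2 + 3*m - 4) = (m - 4)^2*(m - 1)^2*(m + 4)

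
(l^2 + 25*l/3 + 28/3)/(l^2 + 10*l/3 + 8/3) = (l + 7)/(l + 2)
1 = 1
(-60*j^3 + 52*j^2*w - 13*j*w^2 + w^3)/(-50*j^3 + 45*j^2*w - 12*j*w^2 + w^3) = (-6*j + w)/(-5*j + w)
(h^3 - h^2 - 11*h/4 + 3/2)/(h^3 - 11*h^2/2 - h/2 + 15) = (h - 1/2)/(h - 5)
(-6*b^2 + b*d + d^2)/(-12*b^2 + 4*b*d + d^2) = (3*b + d)/(6*b + d)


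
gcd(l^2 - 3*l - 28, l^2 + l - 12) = l + 4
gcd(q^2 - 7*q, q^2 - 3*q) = q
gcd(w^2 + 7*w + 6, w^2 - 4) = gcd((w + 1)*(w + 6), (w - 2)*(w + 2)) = 1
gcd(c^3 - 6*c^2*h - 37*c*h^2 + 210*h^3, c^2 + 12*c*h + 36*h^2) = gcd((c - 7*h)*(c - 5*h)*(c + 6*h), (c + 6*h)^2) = c + 6*h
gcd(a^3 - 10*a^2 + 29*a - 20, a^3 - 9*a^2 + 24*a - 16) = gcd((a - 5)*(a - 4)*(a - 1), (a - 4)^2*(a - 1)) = a^2 - 5*a + 4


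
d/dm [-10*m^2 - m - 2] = -20*m - 1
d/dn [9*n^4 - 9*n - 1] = 36*n^3 - 9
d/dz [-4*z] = -4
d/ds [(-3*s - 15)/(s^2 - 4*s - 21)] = 3*(-s^2 + 4*s + 2*(s - 2)*(s + 5) + 21)/(-s^2 + 4*s + 21)^2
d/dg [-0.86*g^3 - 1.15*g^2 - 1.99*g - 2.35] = -2.58*g^2 - 2.3*g - 1.99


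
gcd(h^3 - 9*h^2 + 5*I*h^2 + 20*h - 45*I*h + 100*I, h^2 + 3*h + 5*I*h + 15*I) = h + 5*I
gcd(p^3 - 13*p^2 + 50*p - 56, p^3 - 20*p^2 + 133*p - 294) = p - 7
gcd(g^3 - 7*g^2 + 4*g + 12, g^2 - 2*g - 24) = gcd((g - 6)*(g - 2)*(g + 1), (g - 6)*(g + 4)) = g - 6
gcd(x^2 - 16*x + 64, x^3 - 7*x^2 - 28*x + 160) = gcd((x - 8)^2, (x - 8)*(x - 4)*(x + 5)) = x - 8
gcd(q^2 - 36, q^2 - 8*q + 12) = q - 6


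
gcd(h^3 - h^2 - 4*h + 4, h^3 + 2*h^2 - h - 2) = h^2 + h - 2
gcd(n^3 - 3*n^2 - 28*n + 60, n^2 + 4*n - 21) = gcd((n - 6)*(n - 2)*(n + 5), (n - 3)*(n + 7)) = 1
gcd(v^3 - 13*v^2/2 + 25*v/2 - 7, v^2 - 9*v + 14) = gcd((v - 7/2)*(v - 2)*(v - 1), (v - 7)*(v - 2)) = v - 2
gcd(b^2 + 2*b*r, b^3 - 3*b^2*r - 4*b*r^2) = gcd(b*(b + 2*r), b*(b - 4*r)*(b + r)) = b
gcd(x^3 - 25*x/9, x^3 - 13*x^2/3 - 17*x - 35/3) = x + 5/3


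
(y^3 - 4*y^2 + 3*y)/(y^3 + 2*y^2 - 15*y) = (y - 1)/(y + 5)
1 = 1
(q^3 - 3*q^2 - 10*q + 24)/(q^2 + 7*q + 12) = (q^2 - 6*q + 8)/(q + 4)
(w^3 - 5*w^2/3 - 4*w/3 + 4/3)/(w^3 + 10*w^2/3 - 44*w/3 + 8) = (w + 1)/(w + 6)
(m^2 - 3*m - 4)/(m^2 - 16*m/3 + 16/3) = 3*(m + 1)/(3*m - 4)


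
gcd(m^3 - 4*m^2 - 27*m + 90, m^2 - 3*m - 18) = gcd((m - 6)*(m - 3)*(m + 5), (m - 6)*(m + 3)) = m - 6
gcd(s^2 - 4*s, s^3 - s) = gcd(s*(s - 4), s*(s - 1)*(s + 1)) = s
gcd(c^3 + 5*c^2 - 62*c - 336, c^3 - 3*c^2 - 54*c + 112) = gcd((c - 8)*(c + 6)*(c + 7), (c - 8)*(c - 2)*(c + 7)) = c^2 - c - 56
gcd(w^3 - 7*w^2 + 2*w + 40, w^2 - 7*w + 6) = 1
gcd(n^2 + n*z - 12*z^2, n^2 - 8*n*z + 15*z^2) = -n + 3*z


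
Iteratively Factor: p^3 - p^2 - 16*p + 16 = (p - 4)*(p^2 + 3*p - 4) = (p - 4)*(p - 1)*(p + 4)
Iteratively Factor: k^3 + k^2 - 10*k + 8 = (k - 2)*(k^2 + 3*k - 4) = (k - 2)*(k - 1)*(k + 4)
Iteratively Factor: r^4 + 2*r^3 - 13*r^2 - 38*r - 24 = (r + 2)*(r^3 - 13*r - 12) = (r - 4)*(r + 2)*(r^2 + 4*r + 3) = (r - 4)*(r + 1)*(r + 2)*(r + 3)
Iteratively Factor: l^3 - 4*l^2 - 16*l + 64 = (l + 4)*(l^2 - 8*l + 16) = (l - 4)*(l + 4)*(l - 4)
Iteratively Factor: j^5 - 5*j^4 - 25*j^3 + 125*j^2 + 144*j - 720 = (j - 3)*(j^4 - 2*j^3 - 31*j^2 + 32*j + 240) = (j - 3)*(j + 3)*(j^3 - 5*j^2 - 16*j + 80) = (j - 5)*(j - 3)*(j + 3)*(j^2 - 16) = (j - 5)*(j - 4)*(j - 3)*(j + 3)*(j + 4)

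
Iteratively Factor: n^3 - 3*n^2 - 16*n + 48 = (n + 4)*(n^2 - 7*n + 12) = (n - 4)*(n + 4)*(n - 3)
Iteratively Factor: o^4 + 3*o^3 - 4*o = (o - 1)*(o^3 + 4*o^2 + 4*o) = (o - 1)*(o + 2)*(o^2 + 2*o) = o*(o - 1)*(o + 2)*(o + 2)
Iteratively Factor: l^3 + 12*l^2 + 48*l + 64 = (l + 4)*(l^2 + 8*l + 16) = (l + 4)^2*(l + 4)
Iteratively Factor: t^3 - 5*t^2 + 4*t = (t - 4)*(t^2 - t) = (t - 4)*(t - 1)*(t)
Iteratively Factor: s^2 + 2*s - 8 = (s + 4)*(s - 2)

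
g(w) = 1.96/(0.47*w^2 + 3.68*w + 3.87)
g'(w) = 1.96*(-0.94*w - 3.68)/(0.47*w^2 + 3.68*w + 3.87)^2 = (-1.8424*w - 7.2128)/(0.47*w^2 + 3.68*w + 3.87)^2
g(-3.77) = -0.59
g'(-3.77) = -0.02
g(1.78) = 0.16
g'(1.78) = -0.07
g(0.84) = 0.27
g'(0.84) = -0.16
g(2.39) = 0.13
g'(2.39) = -0.05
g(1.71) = 0.17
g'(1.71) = -0.08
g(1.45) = 0.19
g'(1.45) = -0.10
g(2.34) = 0.13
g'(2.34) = -0.05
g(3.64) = 0.08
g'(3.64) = -0.03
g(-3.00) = -0.67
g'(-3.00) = -0.20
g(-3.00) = -0.67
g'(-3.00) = -0.20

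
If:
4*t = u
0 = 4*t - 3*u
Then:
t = 0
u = 0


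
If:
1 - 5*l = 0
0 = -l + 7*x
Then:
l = 1/5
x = 1/35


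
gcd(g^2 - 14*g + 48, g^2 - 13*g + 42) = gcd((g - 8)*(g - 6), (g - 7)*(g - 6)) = g - 6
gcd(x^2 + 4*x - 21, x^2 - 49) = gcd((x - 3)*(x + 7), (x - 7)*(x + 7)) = x + 7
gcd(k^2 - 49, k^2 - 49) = k^2 - 49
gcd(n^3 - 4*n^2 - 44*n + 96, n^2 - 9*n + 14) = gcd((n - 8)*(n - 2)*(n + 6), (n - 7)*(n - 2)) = n - 2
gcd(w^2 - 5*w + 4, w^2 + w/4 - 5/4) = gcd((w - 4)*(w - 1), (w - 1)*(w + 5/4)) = w - 1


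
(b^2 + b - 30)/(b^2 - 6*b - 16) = (-b^2 - b + 30)/(-b^2 + 6*b + 16)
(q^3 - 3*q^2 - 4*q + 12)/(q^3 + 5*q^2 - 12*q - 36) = (q - 2)/(q + 6)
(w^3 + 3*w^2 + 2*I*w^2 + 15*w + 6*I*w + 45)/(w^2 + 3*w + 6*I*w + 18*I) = (w^2 + 2*I*w + 15)/(w + 6*I)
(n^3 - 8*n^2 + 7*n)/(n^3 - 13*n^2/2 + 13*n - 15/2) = 2*n*(n - 7)/(2*n^2 - 11*n + 15)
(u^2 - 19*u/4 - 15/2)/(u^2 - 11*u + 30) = (u + 5/4)/(u - 5)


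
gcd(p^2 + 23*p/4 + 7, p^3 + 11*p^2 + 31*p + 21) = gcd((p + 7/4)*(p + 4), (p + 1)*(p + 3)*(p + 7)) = 1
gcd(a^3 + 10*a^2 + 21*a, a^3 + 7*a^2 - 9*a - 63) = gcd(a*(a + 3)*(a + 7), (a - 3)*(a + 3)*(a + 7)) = a^2 + 10*a + 21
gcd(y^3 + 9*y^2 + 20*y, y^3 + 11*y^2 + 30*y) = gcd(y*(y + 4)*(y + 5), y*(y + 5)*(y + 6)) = y^2 + 5*y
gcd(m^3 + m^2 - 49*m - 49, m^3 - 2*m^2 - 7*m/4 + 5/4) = m + 1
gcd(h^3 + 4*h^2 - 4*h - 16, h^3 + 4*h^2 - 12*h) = h - 2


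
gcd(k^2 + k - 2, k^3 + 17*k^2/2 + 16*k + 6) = k + 2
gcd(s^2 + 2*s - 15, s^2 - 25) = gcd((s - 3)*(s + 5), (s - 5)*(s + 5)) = s + 5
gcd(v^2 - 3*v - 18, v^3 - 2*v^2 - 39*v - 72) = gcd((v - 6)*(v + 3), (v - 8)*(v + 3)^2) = v + 3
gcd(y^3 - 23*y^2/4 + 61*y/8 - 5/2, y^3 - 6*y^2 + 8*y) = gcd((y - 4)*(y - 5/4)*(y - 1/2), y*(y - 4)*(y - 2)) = y - 4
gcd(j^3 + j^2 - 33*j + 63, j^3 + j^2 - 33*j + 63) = j^3 + j^2 - 33*j + 63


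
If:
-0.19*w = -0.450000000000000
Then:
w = 2.37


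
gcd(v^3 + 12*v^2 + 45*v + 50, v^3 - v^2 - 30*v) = v + 5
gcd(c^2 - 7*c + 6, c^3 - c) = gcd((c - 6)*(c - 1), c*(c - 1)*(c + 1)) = c - 1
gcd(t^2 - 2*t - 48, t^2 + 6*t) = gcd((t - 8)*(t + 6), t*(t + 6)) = t + 6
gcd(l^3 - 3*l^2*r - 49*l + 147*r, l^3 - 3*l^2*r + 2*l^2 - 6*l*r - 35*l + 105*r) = -l^2 + 3*l*r - 7*l + 21*r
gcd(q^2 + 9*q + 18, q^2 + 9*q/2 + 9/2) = q + 3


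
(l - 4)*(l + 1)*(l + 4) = l^3 + l^2 - 16*l - 16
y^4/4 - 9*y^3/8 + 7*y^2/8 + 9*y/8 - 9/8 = (y/4 + 1/4)*(y - 3)*(y - 3/2)*(y - 1)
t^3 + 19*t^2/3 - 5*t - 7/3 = (t - 1)*(t + 1/3)*(t + 7)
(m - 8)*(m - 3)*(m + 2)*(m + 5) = m^4 - 4*m^3 - 43*m^2 + 58*m + 240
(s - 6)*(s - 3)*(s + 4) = s^3 - 5*s^2 - 18*s + 72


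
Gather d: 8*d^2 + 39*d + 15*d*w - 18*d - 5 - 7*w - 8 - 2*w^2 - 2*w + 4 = 8*d^2 + d*(15*w + 21) - 2*w^2 - 9*w - 9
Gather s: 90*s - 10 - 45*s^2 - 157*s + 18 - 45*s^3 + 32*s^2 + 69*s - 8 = -45*s^3 - 13*s^2 + 2*s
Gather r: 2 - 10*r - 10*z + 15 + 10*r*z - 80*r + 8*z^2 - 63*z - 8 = r*(10*z - 90) + 8*z^2 - 73*z + 9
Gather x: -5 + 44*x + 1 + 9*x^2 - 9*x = 9*x^2 + 35*x - 4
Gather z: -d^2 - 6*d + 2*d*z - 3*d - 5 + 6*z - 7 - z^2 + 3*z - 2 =-d^2 - 9*d - z^2 + z*(2*d + 9) - 14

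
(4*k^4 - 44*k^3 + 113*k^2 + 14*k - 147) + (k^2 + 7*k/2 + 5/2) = 4*k^4 - 44*k^3 + 114*k^2 + 35*k/2 - 289/2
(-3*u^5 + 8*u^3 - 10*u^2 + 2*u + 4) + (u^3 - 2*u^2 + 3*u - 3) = -3*u^5 + 9*u^3 - 12*u^2 + 5*u + 1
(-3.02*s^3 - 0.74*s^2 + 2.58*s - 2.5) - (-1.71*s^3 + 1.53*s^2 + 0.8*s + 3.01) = -1.31*s^3 - 2.27*s^2 + 1.78*s - 5.51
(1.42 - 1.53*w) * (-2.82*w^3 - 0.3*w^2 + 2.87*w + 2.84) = 4.3146*w^4 - 3.5454*w^3 - 4.8171*w^2 - 0.2698*w + 4.0328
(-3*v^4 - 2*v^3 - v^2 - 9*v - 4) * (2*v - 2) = -6*v^5 + 2*v^4 + 2*v^3 - 16*v^2 + 10*v + 8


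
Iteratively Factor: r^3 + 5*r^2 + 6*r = (r + 2)*(r^2 + 3*r) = r*(r + 2)*(r + 3)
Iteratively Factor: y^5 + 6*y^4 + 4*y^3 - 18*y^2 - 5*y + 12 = (y - 1)*(y^4 + 7*y^3 + 11*y^2 - 7*y - 12) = (y - 1)^2*(y^3 + 8*y^2 + 19*y + 12) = (y - 1)^2*(y + 4)*(y^2 + 4*y + 3) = (y - 1)^2*(y + 1)*(y + 4)*(y + 3)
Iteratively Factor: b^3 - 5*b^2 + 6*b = (b - 3)*(b^2 - 2*b) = b*(b - 3)*(b - 2)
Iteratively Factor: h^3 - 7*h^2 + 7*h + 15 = (h + 1)*(h^2 - 8*h + 15) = (h - 3)*(h + 1)*(h - 5)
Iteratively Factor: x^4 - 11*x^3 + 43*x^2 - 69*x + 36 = (x - 3)*(x^3 - 8*x^2 + 19*x - 12) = (x - 3)*(x - 1)*(x^2 - 7*x + 12) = (x - 4)*(x - 3)*(x - 1)*(x - 3)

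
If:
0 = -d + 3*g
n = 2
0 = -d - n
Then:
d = -2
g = -2/3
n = 2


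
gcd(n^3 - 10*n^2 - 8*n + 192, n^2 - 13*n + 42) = n - 6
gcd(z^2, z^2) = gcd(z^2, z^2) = z^2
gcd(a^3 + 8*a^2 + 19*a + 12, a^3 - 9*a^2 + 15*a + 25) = a + 1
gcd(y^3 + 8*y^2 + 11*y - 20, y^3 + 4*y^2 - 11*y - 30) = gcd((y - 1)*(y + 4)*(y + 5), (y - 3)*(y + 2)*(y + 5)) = y + 5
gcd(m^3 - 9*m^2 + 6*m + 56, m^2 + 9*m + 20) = 1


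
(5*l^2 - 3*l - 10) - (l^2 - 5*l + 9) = 4*l^2 + 2*l - 19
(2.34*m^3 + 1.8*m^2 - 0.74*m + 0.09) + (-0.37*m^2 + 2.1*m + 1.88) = 2.34*m^3 + 1.43*m^2 + 1.36*m + 1.97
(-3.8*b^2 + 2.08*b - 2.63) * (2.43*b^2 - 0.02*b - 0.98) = -9.234*b^4 + 5.1304*b^3 - 2.7085*b^2 - 1.9858*b + 2.5774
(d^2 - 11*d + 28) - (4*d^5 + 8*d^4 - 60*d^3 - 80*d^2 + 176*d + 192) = -4*d^5 - 8*d^4 + 60*d^3 + 81*d^2 - 187*d - 164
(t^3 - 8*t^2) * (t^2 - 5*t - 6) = t^5 - 13*t^4 + 34*t^3 + 48*t^2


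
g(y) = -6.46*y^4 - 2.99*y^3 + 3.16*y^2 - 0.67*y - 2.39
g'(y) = -25.84*y^3 - 8.97*y^2 + 6.32*y - 0.67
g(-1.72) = -33.21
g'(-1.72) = 93.41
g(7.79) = -25018.65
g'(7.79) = -12711.09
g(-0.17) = -2.18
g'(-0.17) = -1.88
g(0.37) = -2.48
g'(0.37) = -0.87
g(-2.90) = -357.85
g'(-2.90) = 535.78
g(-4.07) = -1518.33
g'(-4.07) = 1567.13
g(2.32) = -211.42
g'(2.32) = -356.96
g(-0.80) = -0.95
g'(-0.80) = 1.76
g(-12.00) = -128327.15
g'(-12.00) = 43283.33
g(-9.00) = -39944.75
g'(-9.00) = 18053.24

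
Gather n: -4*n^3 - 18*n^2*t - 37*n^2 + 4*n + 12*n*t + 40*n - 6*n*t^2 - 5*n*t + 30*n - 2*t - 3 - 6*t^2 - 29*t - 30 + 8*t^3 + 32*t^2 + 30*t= -4*n^3 + n^2*(-18*t - 37) + n*(-6*t^2 + 7*t + 74) + 8*t^3 + 26*t^2 - t - 33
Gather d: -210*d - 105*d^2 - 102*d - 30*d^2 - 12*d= -135*d^2 - 324*d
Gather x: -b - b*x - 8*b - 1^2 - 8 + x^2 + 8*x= -9*b + x^2 + x*(8 - b) - 9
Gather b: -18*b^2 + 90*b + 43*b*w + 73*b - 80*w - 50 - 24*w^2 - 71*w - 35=-18*b^2 + b*(43*w + 163) - 24*w^2 - 151*w - 85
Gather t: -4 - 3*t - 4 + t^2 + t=t^2 - 2*t - 8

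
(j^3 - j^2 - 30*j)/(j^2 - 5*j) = (j^2 - j - 30)/(j - 5)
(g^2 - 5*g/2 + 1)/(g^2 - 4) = (g - 1/2)/(g + 2)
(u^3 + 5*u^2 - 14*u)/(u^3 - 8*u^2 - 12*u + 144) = u*(u^2 + 5*u - 14)/(u^3 - 8*u^2 - 12*u + 144)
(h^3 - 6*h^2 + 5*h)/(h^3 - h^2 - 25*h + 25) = h/(h + 5)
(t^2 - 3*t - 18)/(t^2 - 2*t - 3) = (-t^2 + 3*t + 18)/(-t^2 + 2*t + 3)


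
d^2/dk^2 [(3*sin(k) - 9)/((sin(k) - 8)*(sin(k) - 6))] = 3*(-sin(k)^5 - 2*sin(k)^4 + 164*sin(k)^3 - 678*sin(k)^2 - 324*sin(k) + 456)/((sin(k) - 8)^3*(sin(k) - 6)^3)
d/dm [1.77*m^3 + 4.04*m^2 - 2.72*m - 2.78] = 5.31*m^2 + 8.08*m - 2.72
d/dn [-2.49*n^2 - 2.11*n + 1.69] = -4.98*n - 2.11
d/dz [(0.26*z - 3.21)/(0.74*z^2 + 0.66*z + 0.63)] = (-0.1924*z^2 + 4.7508*z + 2.2824)/(0.5476*z^4 + 0.9768*z^3 + 1.368*z^2 + 0.8316*z + 0.3969)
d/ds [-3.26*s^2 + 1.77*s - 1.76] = 1.77 - 6.52*s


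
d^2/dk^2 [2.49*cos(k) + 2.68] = -2.49*cos(k)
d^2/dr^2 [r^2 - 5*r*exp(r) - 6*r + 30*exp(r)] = -5*r*exp(r) + 20*exp(r) + 2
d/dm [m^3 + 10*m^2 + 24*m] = 3*m^2 + 20*m + 24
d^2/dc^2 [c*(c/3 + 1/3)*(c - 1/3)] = 2*c + 4/9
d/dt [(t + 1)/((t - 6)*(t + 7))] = (-t^2 - 2*t - 43)/(t^4 + 2*t^3 - 83*t^2 - 84*t + 1764)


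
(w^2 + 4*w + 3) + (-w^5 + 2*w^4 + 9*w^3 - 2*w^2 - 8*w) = -w^5 + 2*w^4 + 9*w^3 - w^2 - 4*w + 3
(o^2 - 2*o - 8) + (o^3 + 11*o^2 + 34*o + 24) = o^3 + 12*o^2 + 32*o + 16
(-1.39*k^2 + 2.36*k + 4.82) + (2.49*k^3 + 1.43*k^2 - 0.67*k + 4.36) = 2.49*k^3 + 0.04*k^2 + 1.69*k + 9.18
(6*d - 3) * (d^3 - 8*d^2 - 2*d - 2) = 6*d^4 - 51*d^3 + 12*d^2 - 6*d + 6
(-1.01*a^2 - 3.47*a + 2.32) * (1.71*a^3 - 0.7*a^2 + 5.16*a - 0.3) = -1.7271*a^5 - 5.2267*a^4 + 1.1846*a^3 - 19.2262*a^2 + 13.0122*a - 0.696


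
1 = 1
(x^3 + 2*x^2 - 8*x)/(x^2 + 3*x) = (x^2 + 2*x - 8)/(x + 3)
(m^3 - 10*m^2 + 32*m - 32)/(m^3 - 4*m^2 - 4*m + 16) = (m - 4)/(m + 2)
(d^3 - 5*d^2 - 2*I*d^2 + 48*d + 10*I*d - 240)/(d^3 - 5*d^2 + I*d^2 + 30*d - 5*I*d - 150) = (d - 8*I)/(d - 5*I)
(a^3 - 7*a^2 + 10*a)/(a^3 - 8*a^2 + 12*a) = (a - 5)/(a - 6)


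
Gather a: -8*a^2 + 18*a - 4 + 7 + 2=-8*a^2 + 18*a + 5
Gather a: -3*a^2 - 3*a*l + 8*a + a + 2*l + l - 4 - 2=-3*a^2 + a*(9 - 3*l) + 3*l - 6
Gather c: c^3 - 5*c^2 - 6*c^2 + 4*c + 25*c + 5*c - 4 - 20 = c^3 - 11*c^2 + 34*c - 24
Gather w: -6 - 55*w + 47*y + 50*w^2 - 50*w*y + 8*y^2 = 50*w^2 + w*(-50*y - 55) + 8*y^2 + 47*y - 6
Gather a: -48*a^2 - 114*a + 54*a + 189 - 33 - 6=-48*a^2 - 60*a + 150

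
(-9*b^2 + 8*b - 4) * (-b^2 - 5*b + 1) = 9*b^4 + 37*b^3 - 45*b^2 + 28*b - 4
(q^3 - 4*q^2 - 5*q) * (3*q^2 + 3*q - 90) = 3*q^5 - 9*q^4 - 117*q^3 + 345*q^2 + 450*q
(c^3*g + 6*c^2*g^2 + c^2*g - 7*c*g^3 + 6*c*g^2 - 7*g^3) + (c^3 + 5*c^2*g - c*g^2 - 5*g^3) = c^3*g + c^3 + 6*c^2*g^2 + 6*c^2*g - 7*c*g^3 + 5*c*g^2 - 12*g^3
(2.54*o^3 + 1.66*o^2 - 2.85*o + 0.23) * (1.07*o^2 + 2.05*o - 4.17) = 2.7178*o^5 + 6.9832*o^4 - 10.2383*o^3 - 12.5186*o^2 + 12.356*o - 0.9591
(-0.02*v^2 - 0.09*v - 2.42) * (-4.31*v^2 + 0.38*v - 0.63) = 0.0862*v^4 + 0.3803*v^3 + 10.4086*v^2 - 0.8629*v + 1.5246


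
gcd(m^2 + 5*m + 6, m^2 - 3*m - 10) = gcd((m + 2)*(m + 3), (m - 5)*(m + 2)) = m + 2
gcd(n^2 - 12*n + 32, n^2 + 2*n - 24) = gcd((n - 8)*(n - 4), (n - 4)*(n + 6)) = n - 4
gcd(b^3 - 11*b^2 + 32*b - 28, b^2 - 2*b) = b - 2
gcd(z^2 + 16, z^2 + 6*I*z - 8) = z + 4*I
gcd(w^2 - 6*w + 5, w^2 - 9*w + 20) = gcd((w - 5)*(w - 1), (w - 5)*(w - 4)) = w - 5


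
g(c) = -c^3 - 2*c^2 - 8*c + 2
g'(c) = -3*c^2 - 4*c - 8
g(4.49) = -164.76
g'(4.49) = -86.44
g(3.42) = -88.75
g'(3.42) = -56.77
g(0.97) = -8.55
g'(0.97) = -14.70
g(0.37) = -1.28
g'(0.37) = -9.89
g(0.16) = 0.66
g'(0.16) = -8.72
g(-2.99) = 34.77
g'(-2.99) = -22.86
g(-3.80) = 58.39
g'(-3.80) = -36.12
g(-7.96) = 443.32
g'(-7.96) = -166.24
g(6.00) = -334.00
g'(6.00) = -140.00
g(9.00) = -961.00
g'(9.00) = -287.00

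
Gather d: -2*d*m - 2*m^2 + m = -2*d*m - 2*m^2 + m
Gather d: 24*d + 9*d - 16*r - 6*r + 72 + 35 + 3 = 33*d - 22*r + 110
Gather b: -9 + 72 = 63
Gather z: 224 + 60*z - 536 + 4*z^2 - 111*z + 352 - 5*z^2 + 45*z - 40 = -z^2 - 6*z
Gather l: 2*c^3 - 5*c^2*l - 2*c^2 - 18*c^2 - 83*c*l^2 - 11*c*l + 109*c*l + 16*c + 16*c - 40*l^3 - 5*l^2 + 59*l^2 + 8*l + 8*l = 2*c^3 - 20*c^2 + 32*c - 40*l^3 + l^2*(54 - 83*c) + l*(-5*c^2 + 98*c + 16)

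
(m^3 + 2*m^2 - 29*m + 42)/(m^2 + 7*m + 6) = (m^3 + 2*m^2 - 29*m + 42)/(m^2 + 7*m + 6)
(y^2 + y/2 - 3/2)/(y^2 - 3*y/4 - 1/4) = 2*(2*y + 3)/(4*y + 1)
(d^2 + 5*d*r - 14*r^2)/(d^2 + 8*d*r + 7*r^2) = (d - 2*r)/(d + r)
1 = 1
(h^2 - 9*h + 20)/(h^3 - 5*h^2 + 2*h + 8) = (h - 5)/(h^2 - h - 2)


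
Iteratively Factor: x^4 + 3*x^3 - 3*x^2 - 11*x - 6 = (x - 2)*(x^3 + 5*x^2 + 7*x + 3) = (x - 2)*(x + 1)*(x^2 + 4*x + 3) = (x - 2)*(x + 1)*(x + 3)*(x + 1)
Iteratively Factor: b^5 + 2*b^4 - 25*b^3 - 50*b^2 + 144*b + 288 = (b - 3)*(b^4 + 5*b^3 - 10*b^2 - 80*b - 96) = (b - 4)*(b - 3)*(b^3 + 9*b^2 + 26*b + 24) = (b - 4)*(b - 3)*(b + 2)*(b^2 + 7*b + 12) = (b - 4)*(b - 3)*(b + 2)*(b + 4)*(b + 3)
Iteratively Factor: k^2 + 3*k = (k)*(k + 3)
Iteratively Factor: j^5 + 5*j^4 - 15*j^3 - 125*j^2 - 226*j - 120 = (j + 2)*(j^4 + 3*j^3 - 21*j^2 - 83*j - 60) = (j - 5)*(j + 2)*(j^3 + 8*j^2 + 19*j + 12) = (j - 5)*(j + 1)*(j + 2)*(j^2 + 7*j + 12) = (j - 5)*(j + 1)*(j + 2)*(j + 3)*(j + 4)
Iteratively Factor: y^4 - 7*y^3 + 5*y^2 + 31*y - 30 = (y + 2)*(y^3 - 9*y^2 + 23*y - 15) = (y - 1)*(y + 2)*(y^2 - 8*y + 15) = (y - 5)*(y - 1)*(y + 2)*(y - 3)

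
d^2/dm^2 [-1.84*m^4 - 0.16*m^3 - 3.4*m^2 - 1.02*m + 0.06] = -22.08*m^2 - 0.96*m - 6.8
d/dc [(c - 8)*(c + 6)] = 2*c - 2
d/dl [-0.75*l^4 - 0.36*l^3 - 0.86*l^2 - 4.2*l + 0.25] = -3.0*l^3 - 1.08*l^2 - 1.72*l - 4.2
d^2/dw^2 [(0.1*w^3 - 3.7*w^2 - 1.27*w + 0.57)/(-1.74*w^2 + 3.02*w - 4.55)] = (-4.44089209850063e-16*w^5 - 1.4210854715202e-14*w^4 + 46.334944*w^3 - 177.867192*w^2 - 54.777624*w + 186.728764)/(5.268024*w^6 - 27.430056*w^5 + 88.935228*w^4 - 170.999648*w^3 + 232.56051*w^2 - 187.56465*w + 94.196375)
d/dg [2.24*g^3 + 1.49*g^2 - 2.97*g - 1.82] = 6.72*g^2 + 2.98*g - 2.97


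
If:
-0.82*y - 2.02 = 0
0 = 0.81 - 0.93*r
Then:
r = 0.87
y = -2.46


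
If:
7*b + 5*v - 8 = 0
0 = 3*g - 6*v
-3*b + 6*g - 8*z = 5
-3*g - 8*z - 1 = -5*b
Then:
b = 62/83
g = 92/83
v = 46/83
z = -49/664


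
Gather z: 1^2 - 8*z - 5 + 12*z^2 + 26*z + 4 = 12*z^2 + 18*z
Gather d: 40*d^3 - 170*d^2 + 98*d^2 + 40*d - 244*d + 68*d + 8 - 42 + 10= 40*d^3 - 72*d^2 - 136*d - 24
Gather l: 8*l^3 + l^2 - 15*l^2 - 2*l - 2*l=8*l^3 - 14*l^2 - 4*l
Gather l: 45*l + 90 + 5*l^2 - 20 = 5*l^2 + 45*l + 70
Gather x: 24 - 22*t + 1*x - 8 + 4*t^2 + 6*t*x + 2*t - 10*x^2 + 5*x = 4*t^2 - 20*t - 10*x^2 + x*(6*t + 6) + 16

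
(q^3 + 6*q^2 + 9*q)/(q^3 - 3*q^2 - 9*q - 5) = q*(q^2 + 6*q + 9)/(q^3 - 3*q^2 - 9*q - 5)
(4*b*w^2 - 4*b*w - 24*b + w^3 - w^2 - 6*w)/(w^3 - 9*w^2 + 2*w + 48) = (4*b + w)/(w - 8)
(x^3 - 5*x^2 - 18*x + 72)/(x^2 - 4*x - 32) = (x^2 - 9*x + 18)/(x - 8)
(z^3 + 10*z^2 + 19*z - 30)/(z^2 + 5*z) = z + 5 - 6/z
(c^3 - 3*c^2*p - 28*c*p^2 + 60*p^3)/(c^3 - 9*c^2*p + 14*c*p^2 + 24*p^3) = (-c^2 - 3*c*p + 10*p^2)/(-c^2 + 3*c*p + 4*p^2)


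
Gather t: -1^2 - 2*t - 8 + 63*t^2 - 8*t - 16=63*t^2 - 10*t - 25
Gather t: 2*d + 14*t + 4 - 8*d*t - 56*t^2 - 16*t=2*d - 56*t^2 + t*(-8*d - 2) + 4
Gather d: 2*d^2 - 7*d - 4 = 2*d^2 - 7*d - 4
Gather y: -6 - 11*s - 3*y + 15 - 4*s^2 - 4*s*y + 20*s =-4*s^2 + 9*s + y*(-4*s - 3) + 9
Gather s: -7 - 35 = -42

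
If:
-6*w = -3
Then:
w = 1/2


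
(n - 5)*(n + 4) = n^2 - n - 20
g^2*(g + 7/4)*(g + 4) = g^4 + 23*g^3/4 + 7*g^2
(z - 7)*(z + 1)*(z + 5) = z^3 - z^2 - 37*z - 35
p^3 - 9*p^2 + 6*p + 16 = (p - 8)*(p - 2)*(p + 1)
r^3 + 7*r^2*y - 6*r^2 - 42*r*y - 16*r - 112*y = (r - 8)*(r + 2)*(r + 7*y)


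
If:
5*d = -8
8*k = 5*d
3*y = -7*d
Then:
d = -8/5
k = -1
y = 56/15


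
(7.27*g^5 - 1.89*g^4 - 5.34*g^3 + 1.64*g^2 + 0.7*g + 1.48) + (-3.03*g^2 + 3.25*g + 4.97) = 7.27*g^5 - 1.89*g^4 - 5.34*g^3 - 1.39*g^2 + 3.95*g + 6.45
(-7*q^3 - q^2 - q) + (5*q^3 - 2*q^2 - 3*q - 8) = -2*q^3 - 3*q^2 - 4*q - 8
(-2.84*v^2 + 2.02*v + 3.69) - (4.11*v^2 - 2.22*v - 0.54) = -6.95*v^2 + 4.24*v + 4.23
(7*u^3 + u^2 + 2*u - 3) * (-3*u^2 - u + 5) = -21*u^5 - 10*u^4 + 28*u^3 + 12*u^2 + 13*u - 15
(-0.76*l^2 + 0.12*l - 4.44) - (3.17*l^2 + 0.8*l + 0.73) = -3.93*l^2 - 0.68*l - 5.17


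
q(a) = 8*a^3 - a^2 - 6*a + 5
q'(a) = 24*a^2 - 2*a - 6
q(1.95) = 48.82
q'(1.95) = 81.36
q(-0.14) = 5.80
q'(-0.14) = -5.25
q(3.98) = 469.64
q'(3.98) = 366.21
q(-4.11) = -542.64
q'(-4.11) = 407.63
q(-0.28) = 6.43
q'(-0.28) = -3.56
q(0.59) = 2.75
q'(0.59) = 1.17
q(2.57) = 118.77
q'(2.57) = 147.38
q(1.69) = 30.62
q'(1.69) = 59.17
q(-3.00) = -202.00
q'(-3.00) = 216.00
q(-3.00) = -202.00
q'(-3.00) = 216.00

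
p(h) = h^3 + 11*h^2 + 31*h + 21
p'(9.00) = 472.00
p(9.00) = 1920.00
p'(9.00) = 472.00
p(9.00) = 1920.00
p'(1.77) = 79.34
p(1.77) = 115.88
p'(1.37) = 66.77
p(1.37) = 86.69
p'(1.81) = 80.65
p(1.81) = 119.08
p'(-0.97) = 12.48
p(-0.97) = 0.37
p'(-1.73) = 1.92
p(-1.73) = -4.89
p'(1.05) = 57.41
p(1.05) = 66.84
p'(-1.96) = -0.60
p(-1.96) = -5.03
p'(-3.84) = -9.24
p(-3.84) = 7.54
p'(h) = 3*h^2 + 22*h + 31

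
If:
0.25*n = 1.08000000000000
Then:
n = 4.32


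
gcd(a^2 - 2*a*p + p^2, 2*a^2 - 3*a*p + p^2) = -a + p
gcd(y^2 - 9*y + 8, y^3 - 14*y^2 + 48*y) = y - 8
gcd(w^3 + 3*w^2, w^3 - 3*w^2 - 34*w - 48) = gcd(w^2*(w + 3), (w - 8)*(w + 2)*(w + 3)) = w + 3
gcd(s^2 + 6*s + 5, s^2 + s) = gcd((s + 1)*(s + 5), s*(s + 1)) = s + 1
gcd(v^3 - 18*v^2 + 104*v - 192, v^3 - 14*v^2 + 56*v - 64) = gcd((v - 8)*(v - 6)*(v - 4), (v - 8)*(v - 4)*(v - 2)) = v^2 - 12*v + 32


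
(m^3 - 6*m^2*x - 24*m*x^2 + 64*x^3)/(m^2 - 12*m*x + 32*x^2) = (-m^2 - 2*m*x + 8*x^2)/(-m + 4*x)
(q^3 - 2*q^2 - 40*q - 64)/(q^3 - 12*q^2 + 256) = (q + 2)/(q - 8)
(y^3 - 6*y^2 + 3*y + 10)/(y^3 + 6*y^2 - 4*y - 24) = (y^2 - 4*y - 5)/(y^2 + 8*y + 12)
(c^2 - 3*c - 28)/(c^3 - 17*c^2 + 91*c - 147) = (c + 4)/(c^2 - 10*c + 21)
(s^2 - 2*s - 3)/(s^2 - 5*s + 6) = (s + 1)/(s - 2)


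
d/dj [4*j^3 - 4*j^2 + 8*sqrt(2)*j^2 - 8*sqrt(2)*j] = 12*j^2 - 8*j + 16*sqrt(2)*j - 8*sqrt(2)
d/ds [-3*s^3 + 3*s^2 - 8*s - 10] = -9*s^2 + 6*s - 8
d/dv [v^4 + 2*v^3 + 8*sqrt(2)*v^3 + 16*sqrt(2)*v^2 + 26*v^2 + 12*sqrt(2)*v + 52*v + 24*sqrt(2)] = 4*v^3 + 6*v^2 + 24*sqrt(2)*v^2 + 32*sqrt(2)*v + 52*v + 12*sqrt(2) + 52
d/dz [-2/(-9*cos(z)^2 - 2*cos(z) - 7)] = 4*(9*cos(z) + 1)*sin(z)/(9*cos(z)^2 + 2*cos(z) + 7)^2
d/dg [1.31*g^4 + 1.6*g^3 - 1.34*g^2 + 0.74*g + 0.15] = 5.24*g^3 + 4.8*g^2 - 2.68*g + 0.74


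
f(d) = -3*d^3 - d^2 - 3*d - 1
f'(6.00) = -339.00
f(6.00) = -703.00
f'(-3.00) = -78.00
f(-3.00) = 80.00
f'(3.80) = -140.56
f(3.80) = -191.46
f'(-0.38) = -3.54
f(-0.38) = 0.16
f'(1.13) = -16.75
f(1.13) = -10.00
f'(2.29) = -54.78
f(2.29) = -49.14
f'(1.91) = -39.65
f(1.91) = -31.28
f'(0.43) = -5.52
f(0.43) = -2.71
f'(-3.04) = -80.09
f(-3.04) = 83.16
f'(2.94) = -86.67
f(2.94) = -94.70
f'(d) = -9*d^2 - 2*d - 3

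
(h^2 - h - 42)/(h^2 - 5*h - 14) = (h + 6)/(h + 2)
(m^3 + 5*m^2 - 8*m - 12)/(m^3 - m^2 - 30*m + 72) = (m^2 - m - 2)/(m^2 - 7*m + 12)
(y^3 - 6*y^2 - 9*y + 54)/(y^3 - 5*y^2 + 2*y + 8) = (y^3 - 6*y^2 - 9*y + 54)/(y^3 - 5*y^2 + 2*y + 8)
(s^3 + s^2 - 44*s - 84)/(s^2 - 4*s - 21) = (s^2 + 8*s + 12)/(s + 3)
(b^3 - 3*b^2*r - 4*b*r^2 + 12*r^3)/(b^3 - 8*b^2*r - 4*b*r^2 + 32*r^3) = (-b + 3*r)/(-b + 8*r)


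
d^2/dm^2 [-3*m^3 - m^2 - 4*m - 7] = -18*m - 2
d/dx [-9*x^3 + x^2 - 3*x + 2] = -27*x^2 + 2*x - 3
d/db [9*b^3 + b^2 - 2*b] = 27*b^2 + 2*b - 2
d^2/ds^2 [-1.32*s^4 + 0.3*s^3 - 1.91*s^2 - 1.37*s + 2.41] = -15.84*s^2 + 1.8*s - 3.82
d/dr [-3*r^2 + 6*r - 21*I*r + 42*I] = -6*r + 6 - 21*I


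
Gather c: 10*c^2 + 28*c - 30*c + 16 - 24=10*c^2 - 2*c - 8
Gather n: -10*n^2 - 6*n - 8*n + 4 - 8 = -10*n^2 - 14*n - 4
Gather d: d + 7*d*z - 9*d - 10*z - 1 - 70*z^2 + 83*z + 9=d*(7*z - 8) - 70*z^2 + 73*z + 8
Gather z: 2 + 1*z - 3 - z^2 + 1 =-z^2 + z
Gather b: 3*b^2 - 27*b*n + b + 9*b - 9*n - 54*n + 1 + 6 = 3*b^2 + b*(10 - 27*n) - 63*n + 7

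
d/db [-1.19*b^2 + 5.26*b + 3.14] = 5.26 - 2.38*b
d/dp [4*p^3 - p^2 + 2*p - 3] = 12*p^2 - 2*p + 2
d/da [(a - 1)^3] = 3*(a - 1)^2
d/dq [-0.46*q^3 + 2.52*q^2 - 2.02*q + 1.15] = -1.38*q^2 + 5.04*q - 2.02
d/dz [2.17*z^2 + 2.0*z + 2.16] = 4.34*z + 2.0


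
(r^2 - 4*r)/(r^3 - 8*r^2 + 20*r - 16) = r/(r^2 - 4*r + 4)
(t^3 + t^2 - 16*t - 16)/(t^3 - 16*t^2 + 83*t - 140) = (t^2 + 5*t + 4)/(t^2 - 12*t + 35)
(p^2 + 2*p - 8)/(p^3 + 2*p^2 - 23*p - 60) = (p - 2)/(p^2 - 2*p - 15)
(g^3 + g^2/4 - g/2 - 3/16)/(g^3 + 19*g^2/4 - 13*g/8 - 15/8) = (g + 1/2)/(g + 5)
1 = 1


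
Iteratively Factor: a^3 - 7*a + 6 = (a + 3)*(a^2 - 3*a + 2) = (a - 1)*(a + 3)*(a - 2)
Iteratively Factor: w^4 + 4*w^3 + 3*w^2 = (w + 1)*(w^3 + 3*w^2) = w*(w + 1)*(w^2 + 3*w) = w*(w + 1)*(w + 3)*(w)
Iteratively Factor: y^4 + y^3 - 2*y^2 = (y)*(y^3 + y^2 - 2*y) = y*(y - 1)*(y^2 + 2*y) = y^2*(y - 1)*(y + 2)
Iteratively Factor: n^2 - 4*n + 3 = (n - 3)*(n - 1)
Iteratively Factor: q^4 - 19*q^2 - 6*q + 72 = (q + 3)*(q^3 - 3*q^2 - 10*q + 24) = (q - 2)*(q + 3)*(q^2 - q - 12) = (q - 2)*(q + 3)^2*(q - 4)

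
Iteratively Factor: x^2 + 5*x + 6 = (x + 2)*(x + 3)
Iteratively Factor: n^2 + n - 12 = (n - 3)*(n + 4)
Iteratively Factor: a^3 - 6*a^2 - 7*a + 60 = (a - 5)*(a^2 - a - 12) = (a - 5)*(a + 3)*(a - 4)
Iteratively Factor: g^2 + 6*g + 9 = (g + 3)*(g + 3)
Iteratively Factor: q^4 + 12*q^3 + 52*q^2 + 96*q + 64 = (q + 2)*(q^3 + 10*q^2 + 32*q + 32) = (q + 2)*(q + 4)*(q^2 + 6*q + 8) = (q + 2)*(q + 4)^2*(q + 2)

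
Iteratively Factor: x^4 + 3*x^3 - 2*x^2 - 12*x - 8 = (x + 2)*(x^3 + x^2 - 4*x - 4) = (x + 1)*(x + 2)*(x^2 - 4) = (x + 1)*(x + 2)^2*(x - 2)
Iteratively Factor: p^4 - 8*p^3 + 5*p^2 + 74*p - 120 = (p + 3)*(p^3 - 11*p^2 + 38*p - 40) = (p - 2)*(p + 3)*(p^2 - 9*p + 20) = (p - 5)*(p - 2)*(p + 3)*(p - 4)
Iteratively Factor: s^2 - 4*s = (s - 4)*(s)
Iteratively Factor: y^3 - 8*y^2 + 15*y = (y - 5)*(y^2 - 3*y) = (y - 5)*(y - 3)*(y)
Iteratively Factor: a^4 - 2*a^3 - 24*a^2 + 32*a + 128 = (a - 4)*(a^3 + 2*a^2 - 16*a - 32) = (a - 4)*(a + 4)*(a^2 - 2*a - 8) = (a - 4)*(a + 2)*(a + 4)*(a - 4)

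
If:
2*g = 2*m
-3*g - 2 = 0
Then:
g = -2/3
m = -2/3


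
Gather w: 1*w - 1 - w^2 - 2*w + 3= -w^2 - w + 2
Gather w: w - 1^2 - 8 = w - 9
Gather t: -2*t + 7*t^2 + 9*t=7*t^2 + 7*t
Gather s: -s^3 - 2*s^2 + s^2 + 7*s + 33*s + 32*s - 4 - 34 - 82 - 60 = -s^3 - s^2 + 72*s - 180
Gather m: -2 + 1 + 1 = 0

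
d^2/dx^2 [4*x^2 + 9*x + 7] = 8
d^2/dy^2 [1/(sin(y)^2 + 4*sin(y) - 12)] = 2*(-2*sin(y)^4 - 6*sin(y)^3 - 29*sin(y)^2 - 12*sin(y) + 28)/(sin(y)^2 + 4*sin(y) - 12)^3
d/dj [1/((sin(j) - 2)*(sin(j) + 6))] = -2*(sin(j) + 2)*cos(j)/((sin(j) - 2)^2*(sin(j) + 6)^2)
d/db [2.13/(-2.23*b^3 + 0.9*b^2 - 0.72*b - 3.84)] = (14.2497*b^2 - 3.834*b + 1.5336)/(2.23*b^3 - 0.9*b^2 + 0.72*b + 3.84)^2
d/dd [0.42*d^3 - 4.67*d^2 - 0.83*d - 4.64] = 1.26*d^2 - 9.34*d - 0.83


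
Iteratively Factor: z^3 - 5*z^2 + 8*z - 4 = (z - 1)*(z^2 - 4*z + 4) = (z - 2)*(z - 1)*(z - 2)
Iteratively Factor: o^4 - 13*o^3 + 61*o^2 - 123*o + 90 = (o - 2)*(o^3 - 11*o^2 + 39*o - 45) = (o - 5)*(o - 2)*(o^2 - 6*o + 9) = (o - 5)*(o - 3)*(o - 2)*(o - 3)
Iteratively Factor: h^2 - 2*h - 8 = (h - 4)*(h + 2)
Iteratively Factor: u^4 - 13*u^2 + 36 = (u + 2)*(u^3 - 2*u^2 - 9*u + 18) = (u + 2)*(u + 3)*(u^2 - 5*u + 6) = (u - 2)*(u + 2)*(u + 3)*(u - 3)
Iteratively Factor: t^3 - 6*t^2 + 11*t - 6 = (t - 3)*(t^2 - 3*t + 2) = (t - 3)*(t - 2)*(t - 1)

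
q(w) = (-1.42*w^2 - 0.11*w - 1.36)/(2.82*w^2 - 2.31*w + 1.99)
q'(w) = (2.31 - 5.64*w)*(-1.42*w^2 - 0.11*w - 1.36)/(2.82*w^2 - 2.31*w + 1.99)^2 + (-2.84*w - 0.11)/(2.82*w^2 - 2.31*w + 1.99)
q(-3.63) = -0.41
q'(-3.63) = 0.02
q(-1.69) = -0.37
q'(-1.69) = 0.02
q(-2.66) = -0.40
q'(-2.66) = 0.02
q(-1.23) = -0.37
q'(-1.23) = -0.00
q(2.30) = -0.79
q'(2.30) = 0.15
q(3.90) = -0.65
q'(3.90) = 0.05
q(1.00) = -1.16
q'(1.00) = 0.36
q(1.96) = -0.85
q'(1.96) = 0.21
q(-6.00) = -0.44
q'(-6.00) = 0.01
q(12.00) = -0.54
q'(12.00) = 0.00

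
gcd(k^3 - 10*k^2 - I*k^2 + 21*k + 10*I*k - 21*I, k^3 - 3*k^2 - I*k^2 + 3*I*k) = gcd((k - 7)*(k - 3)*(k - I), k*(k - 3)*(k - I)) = k^2 + k*(-3 - I) + 3*I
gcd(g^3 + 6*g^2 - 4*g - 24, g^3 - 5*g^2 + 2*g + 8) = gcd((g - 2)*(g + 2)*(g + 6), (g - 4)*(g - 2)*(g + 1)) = g - 2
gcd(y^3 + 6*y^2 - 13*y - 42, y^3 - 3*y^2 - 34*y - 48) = y + 2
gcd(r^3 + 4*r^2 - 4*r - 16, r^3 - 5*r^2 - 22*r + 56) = r^2 + 2*r - 8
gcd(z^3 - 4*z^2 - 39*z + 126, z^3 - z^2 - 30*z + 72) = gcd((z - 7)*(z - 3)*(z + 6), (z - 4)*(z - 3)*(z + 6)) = z^2 + 3*z - 18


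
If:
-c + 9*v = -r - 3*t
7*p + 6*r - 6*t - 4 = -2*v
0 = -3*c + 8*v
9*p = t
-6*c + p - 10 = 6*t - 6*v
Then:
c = -2504/91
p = 160/91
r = 1627/91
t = 1440/91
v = -939/91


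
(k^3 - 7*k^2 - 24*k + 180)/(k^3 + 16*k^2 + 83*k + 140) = (k^2 - 12*k + 36)/(k^2 + 11*k + 28)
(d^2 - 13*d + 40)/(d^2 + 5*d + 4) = (d^2 - 13*d + 40)/(d^2 + 5*d + 4)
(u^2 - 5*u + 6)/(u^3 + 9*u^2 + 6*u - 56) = (u - 3)/(u^2 + 11*u + 28)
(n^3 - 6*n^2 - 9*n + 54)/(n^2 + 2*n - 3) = (n^2 - 9*n + 18)/(n - 1)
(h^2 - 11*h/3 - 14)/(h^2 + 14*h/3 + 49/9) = 3*(h - 6)/(3*h + 7)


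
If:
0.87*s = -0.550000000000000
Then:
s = -0.63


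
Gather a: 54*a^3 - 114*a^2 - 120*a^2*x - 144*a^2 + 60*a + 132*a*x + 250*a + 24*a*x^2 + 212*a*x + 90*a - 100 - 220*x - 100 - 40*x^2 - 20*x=54*a^3 + a^2*(-120*x - 258) + a*(24*x^2 + 344*x + 400) - 40*x^2 - 240*x - 200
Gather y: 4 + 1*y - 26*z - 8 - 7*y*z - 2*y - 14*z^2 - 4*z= y*(-7*z - 1) - 14*z^2 - 30*z - 4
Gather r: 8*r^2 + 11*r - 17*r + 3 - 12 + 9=8*r^2 - 6*r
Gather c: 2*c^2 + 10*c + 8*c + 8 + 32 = 2*c^2 + 18*c + 40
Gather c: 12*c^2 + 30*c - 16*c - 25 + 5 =12*c^2 + 14*c - 20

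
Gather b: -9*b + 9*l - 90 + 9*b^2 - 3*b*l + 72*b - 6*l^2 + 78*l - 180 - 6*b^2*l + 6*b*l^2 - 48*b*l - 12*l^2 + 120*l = b^2*(9 - 6*l) + b*(6*l^2 - 51*l + 63) - 18*l^2 + 207*l - 270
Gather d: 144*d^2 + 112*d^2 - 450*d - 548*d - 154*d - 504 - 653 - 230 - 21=256*d^2 - 1152*d - 1408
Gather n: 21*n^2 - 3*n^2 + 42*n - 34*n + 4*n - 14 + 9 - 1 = 18*n^2 + 12*n - 6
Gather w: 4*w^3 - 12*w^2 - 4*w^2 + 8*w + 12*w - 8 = 4*w^3 - 16*w^2 + 20*w - 8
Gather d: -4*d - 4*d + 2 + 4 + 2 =8 - 8*d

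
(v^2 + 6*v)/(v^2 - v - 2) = v*(v + 6)/(v^2 - v - 2)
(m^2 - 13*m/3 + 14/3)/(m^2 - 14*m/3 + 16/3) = (3*m - 7)/(3*m - 8)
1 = 1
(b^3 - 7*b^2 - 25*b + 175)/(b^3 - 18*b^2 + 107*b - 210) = (b + 5)/(b - 6)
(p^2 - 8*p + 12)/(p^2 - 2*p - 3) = (-p^2 + 8*p - 12)/(-p^2 + 2*p + 3)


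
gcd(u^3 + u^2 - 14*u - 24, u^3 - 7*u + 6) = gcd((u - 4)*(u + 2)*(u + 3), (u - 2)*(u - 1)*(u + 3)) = u + 3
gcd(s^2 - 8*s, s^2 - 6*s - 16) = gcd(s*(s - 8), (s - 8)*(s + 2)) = s - 8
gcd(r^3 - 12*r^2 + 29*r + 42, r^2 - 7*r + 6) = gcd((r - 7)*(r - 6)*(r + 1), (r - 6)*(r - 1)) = r - 6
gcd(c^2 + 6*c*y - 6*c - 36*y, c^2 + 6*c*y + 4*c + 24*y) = c + 6*y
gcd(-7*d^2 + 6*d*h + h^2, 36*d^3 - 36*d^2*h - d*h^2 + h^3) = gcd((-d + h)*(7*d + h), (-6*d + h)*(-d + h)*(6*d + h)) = d - h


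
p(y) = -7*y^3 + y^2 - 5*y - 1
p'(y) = -21*y^2 + 2*y - 5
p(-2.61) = 143.32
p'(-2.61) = -153.27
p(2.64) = -136.03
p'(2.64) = -146.08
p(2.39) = -102.80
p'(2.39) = -120.17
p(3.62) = -338.06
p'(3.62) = -272.95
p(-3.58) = 350.90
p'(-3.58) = -281.30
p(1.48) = -28.90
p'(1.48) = -48.04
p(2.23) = -84.80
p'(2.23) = -104.97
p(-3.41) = 305.24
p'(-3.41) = -256.01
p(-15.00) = 23924.00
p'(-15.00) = -4760.00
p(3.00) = -196.00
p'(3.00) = -188.00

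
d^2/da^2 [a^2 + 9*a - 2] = 2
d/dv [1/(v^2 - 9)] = -2*v/(v^2 - 9)^2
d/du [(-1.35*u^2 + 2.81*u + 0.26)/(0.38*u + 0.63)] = (-0.513*u^2 - 1.701*u + 1.6715)/(0.1444*u^2 + 0.4788*u + 0.3969)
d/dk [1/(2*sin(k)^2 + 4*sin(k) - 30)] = -(sin(k) + 1)*cos(k)/(sin(k)^2 + 2*sin(k) - 15)^2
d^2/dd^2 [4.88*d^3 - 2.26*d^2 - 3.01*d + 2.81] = 29.28*d - 4.52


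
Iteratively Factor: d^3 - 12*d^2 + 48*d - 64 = (d - 4)*(d^2 - 8*d + 16) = (d - 4)^2*(d - 4)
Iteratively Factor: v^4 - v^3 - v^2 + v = (v - 1)*(v^3 - v) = v*(v - 1)*(v^2 - 1) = v*(v - 1)*(v + 1)*(v - 1)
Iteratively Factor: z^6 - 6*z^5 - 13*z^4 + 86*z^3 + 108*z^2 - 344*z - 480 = (z - 3)*(z^5 - 3*z^4 - 22*z^3 + 20*z^2 + 168*z + 160) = (z - 4)*(z - 3)*(z^4 + z^3 - 18*z^2 - 52*z - 40) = (z - 4)*(z - 3)*(z + 2)*(z^3 - z^2 - 16*z - 20) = (z - 5)*(z - 4)*(z - 3)*(z + 2)*(z^2 + 4*z + 4) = (z - 5)*(z - 4)*(z - 3)*(z + 2)^2*(z + 2)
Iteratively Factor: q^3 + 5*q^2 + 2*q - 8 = (q + 2)*(q^2 + 3*q - 4) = (q - 1)*(q + 2)*(q + 4)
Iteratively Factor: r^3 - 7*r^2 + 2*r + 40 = (r + 2)*(r^2 - 9*r + 20) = (r - 5)*(r + 2)*(r - 4)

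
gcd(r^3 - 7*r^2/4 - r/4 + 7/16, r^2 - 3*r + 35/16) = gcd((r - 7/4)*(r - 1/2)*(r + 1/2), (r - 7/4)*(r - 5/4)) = r - 7/4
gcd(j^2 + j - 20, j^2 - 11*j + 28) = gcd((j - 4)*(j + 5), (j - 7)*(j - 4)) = j - 4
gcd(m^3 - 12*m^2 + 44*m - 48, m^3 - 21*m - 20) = 1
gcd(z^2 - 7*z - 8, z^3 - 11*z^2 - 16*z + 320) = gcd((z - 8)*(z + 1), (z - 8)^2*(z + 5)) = z - 8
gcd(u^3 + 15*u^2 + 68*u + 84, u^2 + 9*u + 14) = u^2 + 9*u + 14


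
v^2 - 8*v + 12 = (v - 6)*(v - 2)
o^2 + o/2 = o*(o + 1/2)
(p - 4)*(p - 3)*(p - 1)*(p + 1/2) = p^4 - 15*p^3/2 + 15*p^2 - 5*p/2 - 6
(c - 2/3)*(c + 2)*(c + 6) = c^3 + 22*c^2/3 + 20*c/3 - 8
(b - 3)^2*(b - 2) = b^3 - 8*b^2 + 21*b - 18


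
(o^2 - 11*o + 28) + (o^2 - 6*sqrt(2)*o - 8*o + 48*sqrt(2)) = 2*o^2 - 19*o - 6*sqrt(2)*o + 28 + 48*sqrt(2)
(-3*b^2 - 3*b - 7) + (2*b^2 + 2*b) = -b^2 - b - 7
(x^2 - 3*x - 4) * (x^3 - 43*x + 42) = x^5 - 3*x^4 - 47*x^3 + 171*x^2 + 46*x - 168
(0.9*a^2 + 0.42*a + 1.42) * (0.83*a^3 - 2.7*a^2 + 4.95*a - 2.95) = 0.747*a^5 - 2.0814*a^4 + 4.4996*a^3 - 4.41*a^2 + 5.79*a - 4.189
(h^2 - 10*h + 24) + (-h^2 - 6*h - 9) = 15 - 16*h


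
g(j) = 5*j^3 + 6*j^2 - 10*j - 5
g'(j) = 15*j^2 + 12*j - 10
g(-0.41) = -0.24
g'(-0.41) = -12.40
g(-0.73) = 3.55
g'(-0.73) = -10.77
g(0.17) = -6.50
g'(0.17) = -7.53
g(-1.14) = 6.79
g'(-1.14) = -4.19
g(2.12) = 48.41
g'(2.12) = 82.86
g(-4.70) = -344.58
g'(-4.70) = 264.95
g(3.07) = 165.52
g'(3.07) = 168.21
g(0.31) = -7.37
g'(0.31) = -4.84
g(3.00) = 154.00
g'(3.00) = 161.00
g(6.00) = 1231.00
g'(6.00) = 602.00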